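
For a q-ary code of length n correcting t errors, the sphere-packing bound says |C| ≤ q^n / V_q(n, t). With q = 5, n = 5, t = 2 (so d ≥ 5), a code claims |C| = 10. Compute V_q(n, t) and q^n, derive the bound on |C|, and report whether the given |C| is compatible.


V_q(n, t) = 181, q^n = 3125, Hamming bound = 17, |C| = 10 ≤ bound (satisfied).

Step 1: Compute V_q(n, t) = Σ_{j=0}^2 C(n, j) (q−1)^j.
  j = 0: C(5,0)·(4)^0 = 1·1 = 1.
  j = 1: C(5,1)·(4)^1 = 5·4 = 20.
  j = 2: C(5,2)·(4)^2 = 10·16 = 160.
  V_q(n, t) = 1 + 20 + 160 = 181.
Step 2: q^n = 5^5 = 3125.
Step 3: Hamming bound ⌊q^n / V_q(n,t)⌋ = ⌊3125/181⌋ = 17.
Step 4: Compare |C| = 10 to 17: satisfied.
The claimed |C| lies below the Hamming bound.


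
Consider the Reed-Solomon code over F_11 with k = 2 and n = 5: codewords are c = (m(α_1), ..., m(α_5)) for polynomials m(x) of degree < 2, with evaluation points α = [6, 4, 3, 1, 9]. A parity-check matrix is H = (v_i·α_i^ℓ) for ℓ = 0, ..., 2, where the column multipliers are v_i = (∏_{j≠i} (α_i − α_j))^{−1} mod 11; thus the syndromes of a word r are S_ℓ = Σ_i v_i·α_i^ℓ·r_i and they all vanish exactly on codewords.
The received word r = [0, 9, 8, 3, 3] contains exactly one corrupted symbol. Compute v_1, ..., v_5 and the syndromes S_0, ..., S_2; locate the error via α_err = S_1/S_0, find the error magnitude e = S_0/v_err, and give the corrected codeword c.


S = (7, 7, 7), error at position 4, error magnitude e = 8, c = [0, 9, 8, 6, 3].

Step 1: column multipliers v_i = (∏_{j≠i}(α_i − α_j))^{−1} mod 11.
  i = 1 (α = 6): (6−4)(6−3)(6−1)(6−9) = 2·3·5·(−3) = −90 ≡ 9, so v_1 = 9^{−1} = 5 (mod 11).
  i = 2 (α = 4): (4−6)(4−3)(4−1)(4−9) = (−2)·1·3·(−5) = 30 ≡ 8, so v_2 = 8^{−1} = 7 (mod 11).
  i = 3 (α = 3): (3−6)(3−4)(3−1)(3−9) = (−3)·(−1)·2·(−6) = −36 ≡ 8, so v_3 = 8^{−1} = 7 (mod 11).
  i = 4 (α = 1): (1−6)(1−4)(1−3)(1−9) = (−5)·(−3)·(−2)·(−8) = 240 ≡ 9, so v_4 = 9^{−1} = 5 (mod 11).
  i = 5 (α = 9): (9−6)(9−4)(9−3)(9−1) = 3·5·6·8 = 720 ≡ 5, so v_5 = 5^{−1} = 9 (mod 11).
  v = [5, 7, 7, 5, 9].
Step 2: syndromes of r = [0, 9, 8, 3, 3] (all sums mod 11).
  S_0 = Σ v_i r_i = 5·0 + 7·9 + 7·8 + 5·3 + 9·3 = 161 ≡ 7.
  S_1 = Σ v_i α_i r_i = 5·6·0 + 7·4·9 + 7·3·8 + 5·1·3 + 9·9·3 = 678 ≡ 7.
  α_i^2 mod 11 = [3, 5, 9, 1, 4].
  S_2 = Σ v_i α_i^2 r_i = 5·3·0 + 7·5·9 + 7·9·8 + 5·1·3 + 9·4·3 = 942 ≡ 7.
  S = (7, 7, 7) ≠ 0, so r is not a codeword (an error is present).
Step 3: locate the error. For a single error e at position i, S_ℓ = v_i·e·α_i^ℓ, so α_err = S_1/S_0.
  S_0^{−1} = 7^{−1} = 8 (mod 11), so α_err = 7·8 = 56 ≡ 1 = α_4. Error position i = 4.
  Consistency check: S_2/S_1 = 7·8 = 56 ≡ 1 = α_err ✓ (single-error assumption holds).
Step 4: error magnitude e = S_0/v_4 = S_0·∏_{j≠4}(α_4 − α_j) = 7·9 = 63 ≡ 8 (mod 11).
Step 5: correct position 4: c_4 = r_4 − e = 3 − 8 ≡ 6 (mod 11). Hence c = [0, 9, 8, 6, 3].
  Check: interpolating c through the α_i gives m(x) = 5 + 1·x (degree < 2) with m(α_i) = c_i for every i, so c is indeed a codeword.


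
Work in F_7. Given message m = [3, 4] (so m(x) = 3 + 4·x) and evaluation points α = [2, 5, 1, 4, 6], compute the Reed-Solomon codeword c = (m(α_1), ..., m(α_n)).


c = [4, 2, 0, 5, 6]

Message polynomial: m(x) = 3 + 4·x (mod 7).
For each evaluation point α_i, compute m(α_i) mod 7:
  α_1 = 2: Horner steps 4 → 4, so m(2) = 4.
  α_2 = 5: Horner steps 4 → 2, so m(5) = 2.
  α_3 = 1: Horner steps 4 → 0, so m(1) = 0.
  α_4 = 4: Horner steps 4 → 5, so m(4) = 5.
  α_5 = 6: Horner steps 4 → 6, so m(6) = 6.
Codeword c = [4, 2, 0, 5, 6] ∈ F_7^5.


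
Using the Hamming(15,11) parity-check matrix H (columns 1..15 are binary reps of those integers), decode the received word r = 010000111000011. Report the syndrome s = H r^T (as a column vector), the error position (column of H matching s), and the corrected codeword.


s = (0, 1, 0, 1)^T, error position = 5, corrected codeword c = 010010111000011

Compute s = H r^T mod 2 one row at a time:
  s_1 = 1 + 1 + 0 + 0 + 0 + 0 + 1 + 1 = 4 ≡ 0 (mod 2).
  s_2 = 0 + 0 + 0 + 1 + 0 + 0 + 1 + 1 = 3 ≡ 1 (mod 2).
  s_3 = 1 + 0 + 0 + 1 + 0 + 0 + 1 + 1 = 4 ≡ 0 (mod 2).
  s_4 = 0 + 0 + 0 + 1 + 1 + 0 + 0 + 1 = 3 ≡ 1 (mod 2).
s = (0, 1, 0, 1)^T — this equals column 5 of H (binary 0101), so error is at position 5.
Correct: flip bit 5 of r = 010000111000011 to get c = 010010111000011.


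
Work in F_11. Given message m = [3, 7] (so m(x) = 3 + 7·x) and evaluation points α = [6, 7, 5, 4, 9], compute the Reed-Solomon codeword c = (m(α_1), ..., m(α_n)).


c = [1, 8, 5, 9, 0]

Message polynomial: m(x) = 3 + 7·x (mod 11).
For each evaluation point α_i, compute m(α_i) mod 11:
  α_1 = 6: Horner steps 7 → 1, so m(6) = 1.
  α_2 = 7: Horner steps 7 → 8, so m(7) = 8.
  α_3 = 5: Horner steps 7 → 5, so m(5) = 5.
  α_4 = 4: Horner steps 7 → 9, so m(4) = 9.
  α_5 = 9: Horner steps 7 → 0, so m(9) = 0.
Codeword c = [1, 8, 5, 9, 0] ∈ F_11^5.


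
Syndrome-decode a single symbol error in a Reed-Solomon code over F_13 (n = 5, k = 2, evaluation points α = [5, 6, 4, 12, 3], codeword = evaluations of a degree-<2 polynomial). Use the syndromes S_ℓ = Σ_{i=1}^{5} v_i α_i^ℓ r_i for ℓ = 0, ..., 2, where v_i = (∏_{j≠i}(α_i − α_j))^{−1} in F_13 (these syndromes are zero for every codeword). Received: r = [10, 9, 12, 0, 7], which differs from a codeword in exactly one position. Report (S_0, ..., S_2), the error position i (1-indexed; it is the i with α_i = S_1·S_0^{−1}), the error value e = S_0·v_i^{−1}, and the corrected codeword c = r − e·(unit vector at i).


S = (6, 4, 7), error at position 1, error magnitude e = 6, c = [4, 9, 12, 0, 7].

Step 1: column multipliers v_i = (∏_{j≠i}(α_i − α_j))^{−1} mod 13.
  i = 1 (α = 5): (5−6)(5−4)(5−12)(5−3) = (−1)·1·(−7)·2 = 14 ≡ 1, so v_1 = 1^{−1} = 1 (mod 13).
  i = 2 (α = 6): (6−5)(6−4)(6−12)(6−3) = 1·2·(−6)·3 = −36 ≡ 3, so v_2 = 3^{−1} = 9 (mod 13).
  i = 3 (α = 4): (4−5)(4−6)(4−12)(4−3) = (−1)·(−2)·(−8)·1 = −16 ≡ 10, so v_3 = 10^{−1} = 4 (mod 13).
  i = 4 (α = 12): (12−5)(12−6)(12−4)(12−3) = 7·6·8·9 = 3024 ≡ 8, so v_4 = 8^{−1} = 5 (mod 13).
  i = 5 (α = 3): (3−5)(3−6)(3−4)(3−12) = (−2)·(−3)·(−1)·(−9) = 54 ≡ 2, so v_5 = 2^{−1} = 7 (mod 13).
  v = [1, 9, 4, 5, 7].
Step 2: syndromes of r = [10, 9, 12, 0, 7] (all sums mod 13).
  S_0 = Σ v_i r_i = 1·10 + 9·9 + 4·12 + 5·0 + 7·7 = 188 ≡ 6.
  S_1 = Σ v_i α_i r_i = 1·5·10 + 9·6·9 + 4·4·12 + 5·12·0 + 7·3·7 = 875 ≡ 4.
  α_i^2 mod 13 = [12, 10, 3, 1, 9].
  S_2 = Σ v_i α_i^2 r_i = 1·12·10 + 9·10·9 + 4·3·12 + 5·1·0 + 7·9·7 = 1515 ≡ 7.
  S = (6, 4, 7) ≠ 0, so r is not a codeword (an error is present).
Step 3: locate the error. For a single error e at position i, S_ℓ = v_i·e·α_i^ℓ, so α_err = S_1/S_0.
  S_0^{−1} = 6^{−1} = 11 (mod 13), so α_err = 4·11 = 44 ≡ 5 = α_1. Error position i = 1.
  Consistency check: S_2/S_1 = 7·10 = 70 ≡ 5 = α_err ✓ (single-error assumption holds).
Step 4: error magnitude e = S_0/v_1 = S_0·∏_{j≠1}(α_1 − α_j) = 6·1 = 6 ≡ 6 (mod 13).
Step 5: correct position 1: c_1 = r_1 − e = 10 − 6 ≡ 4 (mod 13). Hence c = [4, 9, 12, 0, 7].
  Check: interpolating c through the α_i gives m(x) = 5 + 5·x (degree < 2) with m(α_i) = c_i for every i, so c is indeed a codeword.


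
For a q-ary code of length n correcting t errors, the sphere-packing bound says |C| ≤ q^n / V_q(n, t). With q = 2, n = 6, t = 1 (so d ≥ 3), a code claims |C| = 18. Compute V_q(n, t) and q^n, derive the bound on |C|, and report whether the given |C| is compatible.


V_q(n, t) = 7, q^n = 64, Hamming bound = 9, |C| = 18 > bound (violated).

Step 1: Compute V_q(n, t) = Σ_{j=0}^1 C(n, j) (q−1)^j.
  j = 0: C(6,0)·(1)^0 = 1·1 = 1.
  j = 1: C(6,1)·(1)^1 = 6·1 = 6.
  V_q(n, t) = 1 + 6 = 7.
Step 2: q^n = 2^6 = 64.
Step 3: Hamming bound ⌊q^n / V_q(n,t)⌋ = ⌊64/7⌋ = 9.
Step 4: Compare |C| = 18 to 9: violated.
The claimed |C| lies above the Hamming bound, so no 2-ary code of length 6 with d ≥ 3 can have 18 codewords.


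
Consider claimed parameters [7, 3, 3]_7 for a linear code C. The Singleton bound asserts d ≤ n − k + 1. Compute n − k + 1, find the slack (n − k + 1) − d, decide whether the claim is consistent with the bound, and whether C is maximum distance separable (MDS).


Singleton RHS = n − k + 1 = 5, slack = 2, bound satisfied, not MDS.

Singleton bound: d ≤ n − k + 1.
Here n = 7, k = 3, so n − k + 1 = 5.
Given d = 3, check d ≤ 5: YES.
Slack = (n − k + 1) − d = 2.
The code is NOT MDS (slack = 2 > 0).
Description: the claimed parameters are [7, 3, 3]_7; such a code would be non-MDS.


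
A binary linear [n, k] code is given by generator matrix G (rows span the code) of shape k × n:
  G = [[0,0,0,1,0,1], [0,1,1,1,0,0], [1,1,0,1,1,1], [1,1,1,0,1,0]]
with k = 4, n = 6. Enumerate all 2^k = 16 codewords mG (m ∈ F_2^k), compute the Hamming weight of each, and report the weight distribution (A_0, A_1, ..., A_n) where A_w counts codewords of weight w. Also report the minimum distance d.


Weight distribution: A_0 = 1, A_1 = 1, A_2 = 3, A_3 = 6, A_4 = 3, A_5 = 1, A_6 = 1. Minimum distance d = 1.

Enumerate all 2^4 = 16 messages m ∈ F_2^4.
For each, compute codeword c = mG in F_2^6, then tally its weight.
  m = 0000 → c = 000000, weight = 0.
  m = 1000 → c = 000101, weight = 2.
  m = 0100 → c = 011100, weight = 3.
  m = 1100 → c = 011001, weight = 3.
  m = 0010 → c = 110111, weight = 5.
  m = 1010 → c = 110010, weight = 3.
  m = 0110 → c = 101011, weight = 4.
  m = 1110 → c = 101110, weight = 4.
  m = 0001 → c = 111010, weight = 4.
  m = 1001 → c = 111111, weight = 6.
  m = 0101 → c = 100110, weight = 3.
  m = 1101 → c = 100011, weight = 3.
  m = 0011 → c = 001101, weight = 3.
  m = 1011 → c = 001000, weight = 1.
  m = 0111 → c = 010001, weight = 2.
  m = 1111 → c = 010100, weight = 2.
Tally weights:
  weight 0: 1 codewords.
  weight 1: 1 codewords.
  weight 2: 3 codewords.
  weight 3: 6 codewords.
  weight 4: 3 codewords.
  weight 5: 1 codewords.
  weight 6: 1 codewords.
Minimum distance d = smallest w > 0 with A_w > 0 = 1.
Sanity: Σ A_w = 16 = 2^4 = 16 ✓.


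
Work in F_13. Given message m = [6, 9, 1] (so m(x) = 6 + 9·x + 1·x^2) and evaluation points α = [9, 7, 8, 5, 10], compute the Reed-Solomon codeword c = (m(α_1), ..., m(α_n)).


c = [12, 1, 12, 11, 1]

Message polynomial: m(x) = 6 + 9·x + 1·x^2 (mod 13).
For each evaluation point α_i, compute m(α_i) mod 13:
  α_1 = 9: Horner steps 1 → 5 → 12, so m(9) = 12.
  α_2 = 7: Horner steps 1 → 3 → 1, so m(7) = 1.
  α_3 = 8: Horner steps 1 → 4 → 12, so m(8) = 12.
  α_4 = 5: Horner steps 1 → 1 → 11, so m(5) = 11.
  α_5 = 10: Horner steps 1 → 6 → 1, so m(10) = 1.
Codeword c = [12, 1, 12, 11, 1] ∈ F_13^5.


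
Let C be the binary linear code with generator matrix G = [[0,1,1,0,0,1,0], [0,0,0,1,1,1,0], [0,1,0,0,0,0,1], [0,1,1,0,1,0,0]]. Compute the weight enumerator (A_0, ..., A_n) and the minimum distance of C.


Weight distribution: A_0 = 1, A_1 = 1, A_2 = 2, A_3 = 6, A_4 = 5, A_5 = 1. Minimum distance d = 1.

Enumerate all 2^4 = 16 messages m ∈ F_2^4.
For each, compute codeword c = mG in F_2^7, then tally its weight.
  m = 0000 → c = 0000000, weight = 0.
  m = 1000 → c = 0110010, weight = 3.
  m = 0100 → c = 0001110, weight = 3.
  m = 1100 → c = 0111100, weight = 4.
  m = 0010 → c = 0100001, weight = 2.
  m = 1010 → c = 0010011, weight = 3.
  m = 0110 → c = 0101111, weight = 5.
  m = 1110 → c = 0011101, weight = 4.
  m = 0001 → c = 0110100, weight = 3.
  m = 1001 → c = 0000110, weight = 2.
  m = 0101 → c = 0111010, weight = 4.
  m = 1101 → c = 0001000, weight = 1.
  m = 0011 → c = 0010101, weight = 3.
  m = 1011 → c = 0100111, weight = 4.
  m = 0111 → c = 0011011, weight = 4.
  m = 1111 → c = 0101001, weight = 3.
Tally weights:
  weight 0: 1 codewords.
  weight 1: 1 codewords.
  weight 2: 2 codewords.
  weight 3: 6 codewords.
  weight 4: 5 codewords.
  weight 5: 1 codewords.
Minimum distance d = smallest w > 0 with A_w > 0 = 1.
Sanity: Σ A_w = 16 = 2^4 = 16 ✓.


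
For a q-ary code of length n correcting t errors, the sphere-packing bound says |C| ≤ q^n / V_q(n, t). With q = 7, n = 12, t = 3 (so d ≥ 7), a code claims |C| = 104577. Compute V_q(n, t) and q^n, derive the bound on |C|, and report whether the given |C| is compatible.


V_q(n, t) = 49969, q^n = 13841287201, Hamming bound = 276997, |C| = 104577 ≤ bound (satisfied).

Step 1: Compute V_q(n, t) = Σ_{j=0}^3 C(n, j) (q−1)^j.
  j = 0: C(12,0)·(6)^0 = 1·1 = 1.
  j = 1: C(12,1)·(6)^1 = 12·6 = 72.
  j = 2: C(12,2)·(6)^2 = 66·36 = 2376.
  j = 3: C(12,3)·(6)^3 = 220·216 = 47520.
  V_q(n, t) = 1 + 72 + 2376 + 47520 = 49969.
Step 2: q^n = 7^12 = 13841287201.
Step 3: Hamming bound ⌊q^n / V_q(n,t)⌋ = ⌊13841287201/49969⌋ = 276997.
Step 4: Compare |C| = 104577 to 276997: satisfied.
The claimed |C| lies below the Hamming bound.


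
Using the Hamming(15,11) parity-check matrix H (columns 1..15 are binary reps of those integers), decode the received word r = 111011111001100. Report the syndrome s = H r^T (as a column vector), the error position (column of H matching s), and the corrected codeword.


s = (0, 1, 0, 0)^T, error position = 4, corrected codeword c = 111111111001100

Compute s = H r^T mod 2 one row at a time:
  s_1 = 1 + 1 + 0 + 0 + 1 + 1 + 0 + 0 = 4 ≡ 0 (mod 2).
  s_2 = 0 + 1 + 1 + 1 + 1 + 1 + 0 + 0 = 5 ≡ 1 (mod 2).
  s_3 = 1 + 1 + 1 + 1 + 0 + 0 + 0 + 0 = 4 ≡ 0 (mod 2).
  s_4 = 1 + 1 + 1 + 1 + 1 + 0 + 1 + 0 = 6 ≡ 0 (mod 2).
s = (0, 1, 0, 0)^T — this equals column 4 of H (binary 0100), so error is at position 4.
Correct: flip bit 4 of r = 111011111001100 to get c = 111111111001100.


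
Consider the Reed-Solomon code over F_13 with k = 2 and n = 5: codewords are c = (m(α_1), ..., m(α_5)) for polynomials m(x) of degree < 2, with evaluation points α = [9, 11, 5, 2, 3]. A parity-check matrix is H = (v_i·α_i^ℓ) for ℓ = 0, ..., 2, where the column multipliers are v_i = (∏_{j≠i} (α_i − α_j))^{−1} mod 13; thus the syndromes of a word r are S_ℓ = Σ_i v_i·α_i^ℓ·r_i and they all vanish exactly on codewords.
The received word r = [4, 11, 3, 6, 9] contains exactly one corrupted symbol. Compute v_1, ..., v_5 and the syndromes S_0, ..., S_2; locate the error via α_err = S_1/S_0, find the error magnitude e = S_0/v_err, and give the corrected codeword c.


S = (1, 2, 4), error at position 4, error magnitude e = 7, c = [4, 11, 3, 12, 9].

Step 1: column multipliers v_i = (∏_{j≠i}(α_i − α_j))^{−1} mod 13.
  i = 1 (α = 9): (9−11)(9−5)(9−2)(9−3) = (−2)·4·7·6 = −336 ≡ 2, so v_1 = 2^{−1} = 7 (mod 13).
  i = 2 (α = 11): (11−9)(11−5)(11−2)(11−3) = 2·6·9·8 = 864 ≡ 6, so v_2 = 6^{−1} = 11 (mod 13).
  i = 3 (α = 5): (5−9)(5−11)(5−2)(5−3) = (−4)·(−6)·3·2 = 144 ≡ 1, so v_3 = 1^{−1} = 1 (mod 13).
  i = 4 (α = 2): (2−9)(2−11)(2−5)(2−3) = (−7)·(−9)·(−3)·(−1) = 189 ≡ 7, so v_4 = 7^{−1} = 2 (mod 13).
  i = 5 (α = 3): (3−9)(3−11)(3−5)(3−2) = (−6)·(−8)·(−2)·1 = −96 ≡ 8, so v_5 = 8^{−1} = 5 (mod 13).
  v = [7, 11, 1, 2, 5].
Step 2: syndromes of r = [4, 11, 3, 6, 9] (all sums mod 13).
  S_0 = Σ v_i r_i = 7·4 + 11·11 + 1·3 + 2·6 + 5·9 = 209 ≡ 1.
  S_1 = Σ v_i α_i r_i = 7·9·4 + 11·11·11 + 1·5·3 + 2·2·6 + 5·3·9 = 1757 ≡ 2.
  α_i^2 mod 13 = [3, 4, 12, 4, 9].
  S_2 = Σ v_i α_i^2 r_i = 7·3·4 + 11·4·11 + 1·12·3 + 2·4·6 + 5·9·9 = 1057 ≡ 4.
  S = (1, 2, 4) ≠ 0, so r is not a codeword (an error is present).
Step 3: locate the error. For a single error e at position i, S_ℓ = v_i·e·α_i^ℓ, so α_err = S_1/S_0.
  S_0^{−1} = 1^{−1} = 1 (mod 13), so α_err = 2·1 = 2 ≡ 2 = α_4. Error position i = 4.
  Consistency check: S_2/S_1 = 4·7 = 28 ≡ 2 = α_err ✓ (single-error assumption holds).
Step 4: error magnitude e = S_0/v_4 = S_0·∏_{j≠4}(α_4 − α_j) = 1·7 = 7 ≡ 7 (mod 13).
Step 5: correct position 4: c_4 = r_4 − e = 6 − 7 ≡ 12 (mod 13). Hence c = [4, 11, 3, 12, 9].
  Check: interpolating c through the α_i gives m(x) = 5 + 10·x (degree < 2) with m(α_i) = c_i for every i, so c is indeed a codeword.


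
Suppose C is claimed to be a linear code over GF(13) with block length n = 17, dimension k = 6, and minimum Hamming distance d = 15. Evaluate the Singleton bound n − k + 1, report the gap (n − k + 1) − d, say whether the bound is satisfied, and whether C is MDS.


Singleton RHS = n − k + 1 = 12, slack = -3, bound violated (no such code; not MDS).

Singleton bound: d ≤ n − k + 1.
Here n = 17, k = 6, so n − k + 1 = 12.
Given d = 15, check d ≤ 12: NO.
Slack = (n − k + 1) − d = -3.
The slack is negative: d = 15 exceeds n − k + 1 = 12 by 3, so the Singleton bound is violated and no linear [17, 6, 15]_13 code can exist. In particular it is not MDS (MDS requires d = n − k + 1 exactly).
Description: the claimed parameters are [17, 6, 15]_13; such a code would be impossible (violates the Singleton bound).


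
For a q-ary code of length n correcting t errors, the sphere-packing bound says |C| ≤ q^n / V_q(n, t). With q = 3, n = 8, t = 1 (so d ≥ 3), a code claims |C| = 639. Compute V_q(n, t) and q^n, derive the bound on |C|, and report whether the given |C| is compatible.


V_q(n, t) = 17, q^n = 6561, Hamming bound = 385, |C| = 639 > bound (violated).

Step 1: Compute V_q(n, t) = Σ_{j=0}^1 C(n, j) (q−1)^j.
  j = 0: C(8,0)·(2)^0 = 1·1 = 1.
  j = 1: C(8,1)·(2)^1 = 8·2 = 16.
  V_q(n, t) = 1 + 16 = 17.
Step 2: q^n = 3^8 = 6561.
Step 3: Hamming bound ⌊q^n / V_q(n,t)⌋ = ⌊6561/17⌋ = 385.
Step 4: Compare |C| = 639 to 385: violated.
The claimed |C| lies above the Hamming bound, so no 3-ary code of length 8 with d ≥ 3 can have 639 codewords.


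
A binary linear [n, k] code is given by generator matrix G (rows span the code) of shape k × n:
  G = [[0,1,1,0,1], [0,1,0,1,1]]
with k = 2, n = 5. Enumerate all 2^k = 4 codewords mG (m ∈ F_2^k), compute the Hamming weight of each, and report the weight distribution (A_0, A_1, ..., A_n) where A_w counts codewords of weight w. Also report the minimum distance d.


Weight distribution: A_0 = 1, A_2 = 1, A_3 = 2. Minimum distance d = 2.

Enumerate all 2^2 = 4 messages m ∈ F_2^2.
For each, compute codeword c = mG in F_2^5, then tally its weight.
  m = 00 → c = 00000, weight = 0.
  m = 10 → c = 01101, weight = 3.
  m = 01 → c = 01011, weight = 3.
  m = 11 → c = 00110, weight = 2.
Tally weights:
  weight 0: 1 codewords.
  weight 2: 1 codewords.
  weight 3: 2 codewords.
Minimum distance d = smallest w > 0 with A_w > 0 = 2.
Sanity: Σ A_w = 4 = 2^2 = 4 ✓.


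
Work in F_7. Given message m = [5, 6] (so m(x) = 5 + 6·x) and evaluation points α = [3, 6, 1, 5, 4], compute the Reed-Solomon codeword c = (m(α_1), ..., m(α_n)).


c = [2, 6, 4, 0, 1]

Message polynomial: m(x) = 5 + 6·x (mod 7).
For each evaluation point α_i, compute m(α_i) mod 7:
  α_1 = 3: Horner steps 6 → 2, so m(3) = 2.
  α_2 = 6: Horner steps 6 → 6, so m(6) = 6.
  α_3 = 1: Horner steps 6 → 4, so m(1) = 4.
  α_4 = 5: Horner steps 6 → 0, so m(5) = 0.
  α_5 = 4: Horner steps 6 → 1, so m(4) = 1.
Codeword c = [2, 6, 4, 0, 1] ∈ F_7^5.


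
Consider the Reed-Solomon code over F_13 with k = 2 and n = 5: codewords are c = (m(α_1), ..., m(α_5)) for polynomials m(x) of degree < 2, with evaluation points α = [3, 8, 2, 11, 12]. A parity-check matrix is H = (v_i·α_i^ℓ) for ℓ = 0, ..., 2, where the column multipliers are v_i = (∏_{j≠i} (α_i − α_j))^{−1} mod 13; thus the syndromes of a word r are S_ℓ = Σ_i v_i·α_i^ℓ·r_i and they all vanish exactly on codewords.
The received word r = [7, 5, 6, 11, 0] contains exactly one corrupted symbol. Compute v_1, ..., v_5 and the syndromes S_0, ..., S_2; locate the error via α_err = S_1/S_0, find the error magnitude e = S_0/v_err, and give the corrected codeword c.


S = (3, 9, 1), error at position 1, error magnitude e = 12, c = [8, 5, 6, 11, 0].

Step 1: column multipliers v_i = (∏_{j≠i}(α_i − α_j))^{−1} mod 13.
  i = 1 (α = 3): (3−8)(3−2)(3−11)(3−12) = (−5)·1·(−8)·(−9) = −360 ≡ 4, so v_1 = 4^{−1} = 10 (mod 13).
  i = 2 (α = 8): (8−3)(8−2)(8−11)(8−12) = 5·6·(−3)·(−4) = 360 ≡ 9, so v_2 = 9^{−1} = 3 (mod 13).
  i = 3 (α = 2): (2−3)(2−8)(2−11)(2−12) = (−1)·(−6)·(−9)·(−10) = 540 ≡ 7, so v_3 = 7^{−1} = 2 (mod 13).
  i = 4 (α = 11): (11−3)(11−8)(11−2)(11−12) = 8·3·9·(−1) = −216 ≡ 5, so v_4 = 5^{−1} = 8 (mod 13).
  i = 5 (α = 12): (12−3)(12−8)(12−2)(12−11) = 9·4·10·1 = 360 ≡ 9, so v_5 = 9^{−1} = 3 (mod 13).
  v = [10, 3, 2, 8, 3].
Step 2: syndromes of r = [7, 5, 6, 11, 0] (all sums mod 13).
  S_0 = Σ v_i r_i = 10·7 + 3·5 + 2·6 + 8·11 + 3·0 = 185 ≡ 3.
  S_1 = Σ v_i α_i r_i = 10·3·7 + 3·8·5 + 2·2·6 + 8·11·11 + 3·12·0 = 1322 ≡ 9.
  α_i^2 mod 13 = [9, 12, 4, 4, 1].
  S_2 = Σ v_i α_i^2 r_i = 10·9·7 + 3·12·5 + 2·4·6 + 8·4·11 + 3·1·0 = 1210 ≡ 1.
  S = (3, 9, 1) ≠ 0, so r is not a codeword (an error is present).
Step 3: locate the error. For a single error e at position i, S_ℓ = v_i·e·α_i^ℓ, so α_err = S_1/S_0.
  S_0^{−1} = 3^{−1} = 9 (mod 13), so α_err = 9·9 = 81 ≡ 3 = α_1. Error position i = 1.
  Consistency check: S_2/S_1 = 1·3 = 3 ≡ 3 = α_err ✓ (single-error assumption holds).
Step 4: error magnitude e = S_0/v_1 = S_0·∏_{j≠1}(α_1 − α_j) = 3·4 = 12 ≡ 12 (mod 13).
Step 5: correct position 1: c_1 = r_1 − e = 7 − 12 ≡ 8 (mod 13). Hence c = [8, 5, 6, 11, 0].
  Check: interpolating c through the α_i gives m(x) = 2 + 2·x (degree < 2) with m(α_i) = c_i for every i, so c is indeed a codeword.


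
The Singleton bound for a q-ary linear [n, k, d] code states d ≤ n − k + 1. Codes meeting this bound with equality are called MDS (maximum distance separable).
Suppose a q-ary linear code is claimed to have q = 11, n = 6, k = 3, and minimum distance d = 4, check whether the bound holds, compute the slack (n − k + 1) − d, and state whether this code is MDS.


Singleton RHS = n − k + 1 = 4, slack = 0, bound satisfied, MDS.

Singleton bound: d ≤ n − k + 1.
Here n = 6, k = 3, so n − k + 1 = 4.
Given d = 4, check d ≤ 4: YES.
Slack = (n − k + 1) − d = 0.
The code is MDS (slack = 0).
Description: the claimed parameters are [6, 3, 4]_11; such a code would be MDS (meets Singleton bound).


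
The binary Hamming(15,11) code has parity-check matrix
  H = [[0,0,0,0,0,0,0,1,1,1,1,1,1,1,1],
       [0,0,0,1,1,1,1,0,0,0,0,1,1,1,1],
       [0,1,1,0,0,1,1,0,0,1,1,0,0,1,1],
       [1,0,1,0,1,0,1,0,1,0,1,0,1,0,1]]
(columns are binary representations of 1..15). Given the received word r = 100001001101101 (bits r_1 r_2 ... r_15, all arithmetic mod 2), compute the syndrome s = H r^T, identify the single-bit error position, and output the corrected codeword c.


s = (1, 0, 1, 0)^T, error position = 10, corrected codeword c = 100001001001101

Compute s = H r^T mod 2 one row at a time:
  s_1 = 0 + 1 + 1 + 0 + 1 + 1 + 0 + 1 = 5 ≡ 1 (mod 2).
  s_2 = 0 + 0 + 1 + 0 + 1 + 1 + 0 + 1 = 4 ≡ 0 (mod 2).
  s_3 = 0 + 0 + 1 + 0 + 1 + 0 + 0 + 1 = 3 ≡ 1 (mod 2).
  s_4 = 1 + 0 + 0 + 0 + 1 + 0 + 1 + 1 = 4 ≡ 0 (mod 2).
s = (1, 0, 1, 0)^T — this equals column 10 of H (binary 1010), so error is at position 10.
Correct: flip bit 10 of r = 100001001101101 to get c = 100001001001101.


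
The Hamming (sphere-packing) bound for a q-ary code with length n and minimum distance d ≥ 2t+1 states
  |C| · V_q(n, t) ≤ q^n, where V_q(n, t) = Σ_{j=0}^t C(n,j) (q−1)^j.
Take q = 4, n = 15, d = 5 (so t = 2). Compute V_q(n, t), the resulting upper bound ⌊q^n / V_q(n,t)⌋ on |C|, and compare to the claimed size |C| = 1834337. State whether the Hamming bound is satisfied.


V_q(n, t) = 991, q^n = 1073741824, Hamming bound = 1083493, |C| = 1834337 > bound (violated).

Step 1: Compute V_q(n, t) = Σ_{j=0}^2 C(n, j) (q−1)^j.
  j = 0: C(15,0)·(3)^0 = 1·1 = 1.
  j = 1: C(15,1)·(3)^1 = 15·3 = 45.
  j = 2: C(15,2)·(3)^2 = 105·9 = 945.
  V_q(n, t) = 1 + 45 + 945 = 991.
Step 2: q^n = 4^15 = 1073741824.
Step 3: Hamming bound ⌊q^n / V_q(n,t)⌋ = ⌊1073741824/991⌋ = 1083493.
Step 4: Compare |C| = 1834337 to 1083493: violated.
The claimed |C| lies above the Hamming bound, so no 4-ary code of length 15 with d ≥ 5 can have 1834337 codewords.


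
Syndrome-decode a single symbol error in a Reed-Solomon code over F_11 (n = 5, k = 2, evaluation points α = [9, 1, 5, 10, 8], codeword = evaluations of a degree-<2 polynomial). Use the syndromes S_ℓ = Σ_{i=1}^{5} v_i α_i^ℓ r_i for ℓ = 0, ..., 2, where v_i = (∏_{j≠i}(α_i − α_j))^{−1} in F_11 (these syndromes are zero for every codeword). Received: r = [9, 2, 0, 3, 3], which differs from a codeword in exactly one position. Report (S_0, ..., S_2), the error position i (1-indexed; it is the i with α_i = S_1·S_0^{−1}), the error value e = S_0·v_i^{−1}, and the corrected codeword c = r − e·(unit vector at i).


S = (6, 4, 10), error at position 5, error magnitude e = 10, c = [9, 2, 0, 3, 4].

Step 1: column multipliers v_i = (∏_{j≠i}(α_i − α_j))^{−1} mod 11.
  i = 1 (α = 9): (9−1)(9−5)(9−10)(9−8) = 8·4·(−1)·1 = −32 ≡ 1, so v_1 = 1^{−1} = 1 (mod 11).
  i = 2 (α = 1): (1−9)(1−5)(1−10)(1−8) = (−8)·(−4)·(−9)·(−7) = 2016 ≡ 3, so v_2 = 3^{−1} = 4 (mod 11).
  i = 3 (α = 5): (5−9)(5−1)(5−10)(5−8) = (−4)·4·(−5)·(−3) = −240 ≡ 2, so v_3 = 2^{−1} = 6 (mod 11).
  i = 4 (α = 10): (10−9)(10−1)(10−5)(10−8) = 1·9·5·2 = 90 ≡ 2, so v_4 = 2^{−1} = 6 (mod 11).
  i = 5 (α = 8): (8−9)(8−1)(8−5)(8−10) = (−1)·7·3·(−2) = 42 ≡ 9, so v_5 = 9^{−1} = 5 (mod 11).
  v = [1, 4, 6, 6, 5].
Step 2: syndromes of r = [9, 2, 0, 3, 3] (all sums mod 11).
  S_0 = Σ v_i r_i = 1·9 + 4·2 + 6·0 + 6·3 + 5·3 = 50 ≡ 6.
  S_1 = Σ v_i α_i r_i = 1·9·9 + 4·1·2 + 6·5·0 + 6·10·3 + 5·8·3 = 389 ≡ 4.
  α_i^2 mod 11 = [4, 1, 3, 1, 9].
  S_2 = Σ v_i α_i^2 r_i = 1·4·9 + 4·1·2 + 6·3·0 + 6·1·3 + 5·9·3 = 197 ≡ 10.
  S = (6, 4, 10) ≠ 0, so r is not a codeword (an error is present).
Step 3: locate the error. For a single error e at position i, S_ℓ = v_i·e·α_i^ℓ, so α_err = S_1/S_0.
  S_0^{−1} = 6^{−1} = 2 (mod 11), so α_err = 4·2 = 8 ≡ 8 = α_5. Error position i = 5.
  Consistency check: S_2/S_1 = 10·3 = 30 ≡ 8 = α_err ✓ (single-error assumption holds).
Step 4: error magnitude e = S_0/v_5 = S_0·∏_{j≠5}(α_5 − α_j) = 6·9 = 54 ≡ 10 (mod 11).
Step 5: correct position 5: c_5 = r_5 − e = 3 − 10 ≡ 4 (mod 11). Hence c = [9, 2, 0, 3, 4].
  Check: interpolating c through the α_i gives m(x) = 8 + 5·x (degree < 2) with m(α_i) = c_i for every i, so c is indeed a codeword.


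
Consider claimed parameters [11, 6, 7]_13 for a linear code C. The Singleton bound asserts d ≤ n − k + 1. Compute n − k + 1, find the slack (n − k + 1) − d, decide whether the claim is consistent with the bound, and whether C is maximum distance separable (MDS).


Singleton RHS = n − k + 1 = 6, slack = -1, bound violated (no such code; not MDS).

Singleton bound: d ≤ n − k + 1.
Here n = 11, k = 6, so n − k + 1 = 6.
Given d = 7, check d ≤ 6: NO.
Slack = (n − k + 1) − d = -1.
The slack is negative: d = 7 exceeds n − k + 1 = 6 by 1, so the Singleton bound is violated and no linear [11, 6, 7]_13 code can exist. In particular it is not MDS (MDS requires d = n − k + 1 exactly).
Description: the claimed parameters are [11, 6, 7]_13; such a code would be impossible (violates the Singleton bound).


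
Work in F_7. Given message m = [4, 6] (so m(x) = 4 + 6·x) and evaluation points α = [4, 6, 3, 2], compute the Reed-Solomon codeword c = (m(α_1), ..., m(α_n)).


c = [0, 5, 1, 2]

Message polynomial: m(x) = 4 + 6·x (mod 7).
For each evaluation point α_i, compute m(α_i) mod 7:
  α_1 = 4: Horner steps 6 → 0, so m(4) = 0.
  α_2 = 6: Horner steps 6 → 5, so m(6) = 5.
  α_3 = 3: Horner steps 6 → 1, so m(3) = 1.
  α_4 = 2: Horner steps 6 → 2, so m(2) = 2.
Codeword c = [0, 5, 1, 2] ∈ F_7^4.


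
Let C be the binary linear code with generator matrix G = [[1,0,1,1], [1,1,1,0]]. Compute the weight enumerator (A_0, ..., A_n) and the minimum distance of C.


Weight distribution: A_0 = 1, A_2 = 1, A_3 = 2. Minimum distance d = 2.

Enumerate all 2^2 = 4 messages m ∈ F_2^2.
For each, compute codeword c = mG in F_2^4, then tally its weight.
  m = 00 → c = 0000, weight = 0.
  m = 10 → c = 1011, weight = 3.
  m = 01 → c = 1110, weight = 3.
  m = 11 → c = 0101, weight = 2.
Tally weights:
  weight 0: 1 codewords.
  weight 2: 1 codewords.
  weight 3: 2 codewords.
Minimum distance d = smallest w > 0 with A_w > 0 = 2.
Sanity: Σ A_w = 4 = 2^2 = 4 ✓.


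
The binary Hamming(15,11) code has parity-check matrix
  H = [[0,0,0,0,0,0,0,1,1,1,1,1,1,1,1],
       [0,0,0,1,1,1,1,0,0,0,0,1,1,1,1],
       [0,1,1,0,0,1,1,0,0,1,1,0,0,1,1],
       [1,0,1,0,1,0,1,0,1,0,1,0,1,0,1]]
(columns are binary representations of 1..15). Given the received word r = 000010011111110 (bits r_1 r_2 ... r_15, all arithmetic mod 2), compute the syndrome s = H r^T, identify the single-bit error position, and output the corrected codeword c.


s = (1, 0, 1, 0)^T, error position = 10, corrected codeword c = 000010011011110

Compute s = H r^T mod 2 one row at a time:
  s_1 = 1 + 1 + 1 + 1 + 1 + 1 + 1 + 0 = 7 ≡ 1 (mod 2).
  s_2 = 0 + 1 + 0 + 0 + 1 + 1 + 1 + 0 = 4 ≡ 0 (mod 2).
  s_3 = 0 + 0 + 0 + 0 + 1 + 1 + 1 + 0 = 3 ≡ 1 (mod 2).
  s_4 = 0 + 0 + 1 + 0 + 1 + 1 + 1 + 0 = 4 ≡ 0 (mod 2).
s = (1, 0, 1, 0)^T — this equals column 10 of H (binary 1010), so error is at position 10.
Correct: flip bit 10 of r = 000010011111110 to get c = 000010011011110.


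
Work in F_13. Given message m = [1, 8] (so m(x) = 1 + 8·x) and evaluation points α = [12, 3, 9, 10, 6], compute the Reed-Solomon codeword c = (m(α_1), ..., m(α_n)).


c = [6, 12, 8, 3, 10]

Message polynomial: m(x) = 1 + 8·x (mod 13).
For each evaluation point α_i, compute m(α_i) mod 13:
  α_1 = 12: Horner steps 8 → 6, so m(12) = 6.
  α_2 = 3: Horner steps 8 → 12, so m(3) = 12.
  α_3 = 9: Horner steps 8 → 8, so m(9) = 8.
  α_4 = 10: Horner steps 8 → 3, so m(10) = 3.
  α_5 = 6: Horner steps 8 → 10, so m(6) = 10.
Codeword c = [6, 12, 8, 3, 10] ∈ F_13^5.


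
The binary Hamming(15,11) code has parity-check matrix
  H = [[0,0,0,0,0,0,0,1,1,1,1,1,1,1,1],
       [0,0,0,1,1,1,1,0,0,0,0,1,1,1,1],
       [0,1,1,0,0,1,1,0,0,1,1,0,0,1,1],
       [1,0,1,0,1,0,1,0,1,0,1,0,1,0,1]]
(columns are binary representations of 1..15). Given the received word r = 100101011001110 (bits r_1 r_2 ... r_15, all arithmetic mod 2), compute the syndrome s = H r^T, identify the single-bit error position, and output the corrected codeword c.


s = (1, 1, 0, 1)^T, error position = 13, corrected codeword c = 100101011001010

Compute s = H r^T mod 2 one row at a time:
  s_1 = 1 + 1 + 0 + 0 + 1 + 1 + 1 + 0 = 5 ≡ 1 (mod 2).
  s_2 = 1 + 0 + 1 + 0 + 1 + 1 + 1 + 0 = 5 ≡ 1 (mod 2).
  s_3 = 0 + 0 + 1 + 0 + 0 + 0 + 1 + 0 = 2 ≡ 0 (mod 2).
  s_4 = 1 + 0 + 0 + 0 + 1 + 0 + 1 + 0 = 3 ≡ 1 (mod 2).
s = (1, 1, 0, 1)^T — this equals column 13 of H (binary 1101), so error is at position 13.
Correct: flip bit 13 of r = 100101011001110 to get c = 100101011001010.


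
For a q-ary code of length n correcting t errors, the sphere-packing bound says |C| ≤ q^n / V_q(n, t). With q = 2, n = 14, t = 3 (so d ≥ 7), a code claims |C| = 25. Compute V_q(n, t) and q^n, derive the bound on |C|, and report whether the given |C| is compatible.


V_q(n, t) = 470, q^n = 16384, Hamming bound = 34, |C| = 25 ≤ bound (satisfied).

Step 1: Compute V_q(n, t) = Σ_{j=0}^3 C(n, j) (q−1)^j.
  j = 0: C(14,0)·(1)^0 = 1·1 = 1.
  j = 1: C(14,1)·(1)^1 = 14·1 = 14.
  j = 2: C(14,2)·(1)^2 = 91·1 = 91.
  j = 3: C(14,3)·(1)^3 = 364·1 = 364.
  V_q(n, t) = 1 + 14 + 91 + 364 = 470.
Step 2: q^n = 2^14 = 16384.
Step 3: Hamming bound ⌊q^n / V_q(n,t)⌋ = ⌊16384/470⌋ = 34.
Step 4: Compare |C| = 25 to 34: satisfied.
The claimed |C| lies below the Hamming bound.


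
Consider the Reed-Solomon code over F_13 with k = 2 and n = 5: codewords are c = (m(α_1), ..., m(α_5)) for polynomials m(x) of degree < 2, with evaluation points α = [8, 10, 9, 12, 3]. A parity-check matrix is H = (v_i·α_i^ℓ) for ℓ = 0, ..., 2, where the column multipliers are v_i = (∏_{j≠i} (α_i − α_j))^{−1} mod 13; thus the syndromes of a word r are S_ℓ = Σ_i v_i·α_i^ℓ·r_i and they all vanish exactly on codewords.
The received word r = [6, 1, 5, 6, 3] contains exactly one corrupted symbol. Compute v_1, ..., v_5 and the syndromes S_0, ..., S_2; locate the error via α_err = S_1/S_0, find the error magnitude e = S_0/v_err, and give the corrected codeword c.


S = (3, 11, 10), error at position 1, error magnitude e = 10, c = [9, 1, 5, 6, 3].

Step 1: column multipliers v_i = (∏_{j≠i}(α_i − α_j))^{−1} mod 13.
  i = 1 (α = 8): (8−10)(8−9)(8−12)(8−3) = (−2)·(−1)·(−4)·5 = −40 ≡ 12, so v_1 = 12^{−1} = 12 (mod 13).
  i = 2 (α = 10): (10−8)(10−9)(10−12)(10−3) = 2·1·(−2)·7 = −28 ≡ 11, so v_2 = 11^{−1} = 6 (mod 13).
  i = 3 (α = 9): (9−8)(9−10)(9−12)(9−3) = 1·(−1)·(−3)·6 = 18 ≡ 5, so v_3 = 5^{−1} = 8 (mod 13).
  i = 4 (α = 12): (12−8)(12−10)(12−9)(12−3) = 4·2·3·9 = 216 ≡ 8, so v_4 = 8^{−1} = 5 (mod 13).
  i = 5 (α = 3): (3−8)(3−10)(3−9)(3−12) = (−5)·(−7)·(−6)·(−9) = 1890 ≡ 5, so v_5 = 5^{−1} = 8 (mod 13).
  v = [12, 6, 8, 5, 8].
Step 2: syndromes of r = [6, 1, 5, 6, 3] (all sums mod 13).
  S_0 = Σ v_i r_i = 12·6 + 6·1 + 8·5 + 5·6 + 8·3 = 172 ≡ 3.
  S_1 = Σ v_i α_i r_i = 12·8·6 + 6·10·1 + 8·9·5 + 5·12·6 + 8·3·3 = 1428 ≡ 11.
  α_i^2 mod 13 = [12, 9, 3, 1, 9].
  S_2 = Σ v_i α_i^2 r_i = 12·12·6 + 6·9·1 + 8·3·5 + 5·1·6 + 8·9·3 = 1284 ≡ 10.
  S = (3, 11, 10) ≠ 0, so r is not a codeword (an error is present).
Step 3: locate the error. For a single error e at position i, S_ℓ = v_i·e·α_i^ℓ, so α_err = S_1/S_0.
  S_0^{−1} = 3^{−1} = 9 (mod 13), so α_err = 11·9 = 99 ≡ 8 = α_1. Error position i = 1.
  Consistency check: S_2/S_1 = 10·6 = 60 ≡ 8 = α_err ✓ (single-error assumption holds).
Step 4: error magnitude e = S_0/v_1 = S_0·∏_{j≠1}(α_1 − α_j) = 3·12 = 36 ≡ 10 (mod 13).
Step 5: correct position 1: c_1 = r_1 − e = 6 − 10 ≡ 9 (mod 13). Hence c = [9, 1, 5, 6, 3].
  Check: interpolating c through the α_i gives m(x) = 2 + 9·x (degree < 2) with m(α_i) = c_i for every i, so c is indeed a codeword.


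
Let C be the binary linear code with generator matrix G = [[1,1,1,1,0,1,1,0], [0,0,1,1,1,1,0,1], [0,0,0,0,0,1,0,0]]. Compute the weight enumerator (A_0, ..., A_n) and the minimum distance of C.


Weight distribution: A_0 = 1, A_1 = 1, A_4 = 1, A_5 = 3, A_6 = 2. Minimum distance d = 1.

Enumerate all 2^3 = 8 messages m ∈ F_2^3.
For each, compute codeword c = mG in F_2^8, then tally its weight.
  m = 000 → c = 00000000, weight = 0.
  m = 100 → c = 11110110, weight = 6.
  m = 010 → c = 00111101, weight = 5.
  m = 110 → c = 11001011, weight = 5.
  m = 001 → c = 00000100, weight = 1.
  m = 101 → c = 11110010, weight = 5.
  m = 011 → c = 00111001, weight = 4.
  m = 111 → c = 11001111, weight = 6.
Tally weights:
  weight 0: 1 codewords.
  weight 1: 1 codewords.
  weight 4: 1 codewords.
  weight 5: 3 codewords.
  weight 6: 2 codewords.
Minimum distance d = smallest w > 0 with A_w > 0 = 1.
Sanity: Σ A_w = 8 = 2^3 = 8 ✓.


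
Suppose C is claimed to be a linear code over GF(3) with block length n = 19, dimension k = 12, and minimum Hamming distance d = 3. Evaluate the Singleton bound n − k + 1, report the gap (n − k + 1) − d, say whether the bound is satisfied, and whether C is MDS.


Singleton RHS = n − k + 1 = 8, slack = 5, bound satisfied, not MDS.

Singleton bound: d ≤ n − k + 1.
Here n = 19, k = 12, so n − k + 1 = 8.
Given d = 3, check d ≤ 8: YES.
Slack = (n − k + 1) − d = 5.
The code is NOT MDS (slack = 5 > 0).
Description: the claimed parameters are [19, 12, 3]_3; such a code would be non-MDS.


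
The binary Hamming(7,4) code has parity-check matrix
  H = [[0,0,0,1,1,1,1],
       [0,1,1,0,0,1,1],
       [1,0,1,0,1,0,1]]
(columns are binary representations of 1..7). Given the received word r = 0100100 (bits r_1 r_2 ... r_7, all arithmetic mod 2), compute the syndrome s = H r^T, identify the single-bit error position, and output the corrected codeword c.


s = (1, 1, 1)^T, error position = 7, corrected codeword c = 0100101

Compute s = H r^T mod 2 one row at a time:
  s_1 = 0 + 1 + 0 + 0 = 1 ≡ 1 (mod 2).
  s_2 = 1 + 0 + 0 + 0 = 1 ≡ 1 (mod 2).
  s_3 = 0 + 0 + 1 + 0 = 1 ≡ 1 (mod 2).
s = (1, 1, 1)^T — this equals column 7 of H (binary 111), so error is at position 7.
Correct: flip bit 7 of r = 0100100 to get c = 0100101.


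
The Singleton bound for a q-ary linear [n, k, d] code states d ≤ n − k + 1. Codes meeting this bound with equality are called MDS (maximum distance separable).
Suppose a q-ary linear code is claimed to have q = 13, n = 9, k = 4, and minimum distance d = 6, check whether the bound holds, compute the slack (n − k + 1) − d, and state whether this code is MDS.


Singleton RHS = n − k + 1 = 6, slack = 0, bound satisfied, MDS.

Singleton bound: d ≤ n − k + 1.
Here n = 9, k = 4, so n − k + 1 = 6.
Given d = 6, check d ≤ 6: YES.
Slack = (n − k + 1) − d = 0.
The code is MDS (slack = 0).
Description: the claimed parameters are [9, 4, 6]_13; such a code would be MDS (meets Singleton bound).


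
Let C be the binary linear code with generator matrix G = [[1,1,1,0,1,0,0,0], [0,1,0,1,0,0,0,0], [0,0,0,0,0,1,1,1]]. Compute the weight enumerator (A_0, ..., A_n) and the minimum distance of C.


Weight distribution: A_0 = 1, A_2 = 1, A_3 = 1, A_4 = 2, A_5 = 1, A_7 = 2. Minimum distance d = 2.

Enumerate all 2^3 = 8 messages m ∈ F_2^3.
For each, compute codeword c = mG in F_2^8, then tally its weight.
  m = 000 → c = 00000000, weight = 0.
  m = 100 → c = 11101000, weight = 4.
  m = 010 → c = 01010000, weight = 2.
  m = 110 → c = 10111000, weight = 4.
  m = 001 → c = 00000111, weight = 3.
  m = 101 → c = 11101111, weight = 7.
  m = 011 → c = 01010111, weight = 5.
  m = 111 → c = 10111111, weight = 7.
Tally weights:
  weight 0: 1 codewords.
  weight 2: 1 codewords.
  weight 3: 1 codewords.
  weight 4: 2 codewords.
  weight 5: 1 codewords.
  weight 7: 2 codewords.
Minimum distance d = smallest w > 0 with A_w > 0 = 2.
Sanity: Σ A_w = 8 = 2^3 = 8 ✓.


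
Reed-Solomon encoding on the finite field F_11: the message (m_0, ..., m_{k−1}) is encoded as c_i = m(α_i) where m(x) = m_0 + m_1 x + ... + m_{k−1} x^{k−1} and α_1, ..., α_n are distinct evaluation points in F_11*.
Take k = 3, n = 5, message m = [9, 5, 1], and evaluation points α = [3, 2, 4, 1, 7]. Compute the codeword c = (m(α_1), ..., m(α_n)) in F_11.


c = [0, 1, 1, 4, 5]

Message polynomial: m(x) = 9 + 5·x + 1·x^2 (mod 11).
For each evaluation point α_i, compute m(α_i) mod 11:
  α_1 = 3: Horner steps 1 → 8 → 0, so m(3) = 0.
  α_2 = 2: Horner steps 1 → 7 → 1, so m(2) = 1.
  α_3 = 4: Horner steps 1 → 9 → 1, so m(4) = 1.
  α_4 = 1: Horner steps 1 → 6 → 4, so m(1) = 4.
  α_5 = 7: Horner steps 1 → 1 → 5, so m(7) = 5.
Codeword c = [0, 1, 1, 4, 5] ∈ F_11^5.


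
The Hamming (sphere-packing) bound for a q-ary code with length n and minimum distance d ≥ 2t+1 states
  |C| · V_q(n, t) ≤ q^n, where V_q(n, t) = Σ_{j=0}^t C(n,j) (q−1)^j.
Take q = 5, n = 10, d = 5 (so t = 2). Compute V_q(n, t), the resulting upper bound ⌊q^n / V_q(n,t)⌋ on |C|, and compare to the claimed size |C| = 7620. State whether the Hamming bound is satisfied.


V_q(n, t) = 761, q^n = 9765625, Hamming bound = 12832, |C| = 7620 ≤ bound (satisfied).

Step 1: Compute V_q(n, t) = Σ_{j=0}^2 C(n, j) (q−1)^j.
  j = 0: C(10,0)·(4)^0 = 1·1 = 1.
  j = 1: C(10,1)·(4)^1 = 10·4 = 40.
  j = 2: C(10,2)·(4)^2 = 45·16 = 720.
  V_q(n, t) = 1 + 40 + 720 = 761.
Step 2: q^n = 5^10 = 9765625.
Step 3: Hamming bound ⌊q^n / V_q(n,t)⌋ = ⌊9765625/761⌋ = 12832.
Step 4: Compare |C| = 7620 to 12832: satisfied.
The claimed |C| lies below the Hamming bound.
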